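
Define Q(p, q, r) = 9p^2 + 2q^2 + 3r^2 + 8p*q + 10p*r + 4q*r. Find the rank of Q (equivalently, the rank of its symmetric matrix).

The associated matrix is A = [[9, 4, 5], [4, 2, 2], [5, 2, 3]].
Symmetric row and column elimination reduces A to a congruent diagonal form with pivots 9, 2/9, 0.
That gives 2 positive, 1 zero pivots.
The rank is the number of nonzero pivots: 2.

2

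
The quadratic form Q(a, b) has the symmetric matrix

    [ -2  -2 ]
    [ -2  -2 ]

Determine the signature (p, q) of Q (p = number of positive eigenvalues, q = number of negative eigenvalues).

(0, 1)

Applying the same elementary operations to the rows and columns of A produces a congruent diagonal matrix with entries -2, 0.
Counting signs: 1 negative, 1 zero.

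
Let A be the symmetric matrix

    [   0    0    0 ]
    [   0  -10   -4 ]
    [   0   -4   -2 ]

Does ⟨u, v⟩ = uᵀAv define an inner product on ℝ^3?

no

Row-reducing A symmetrically gives the diagonal entries 0, -10, -2/5.
Counting signs: 2 negative, 1 zero.
Hence Q is negative semidefinite.
⟨·,·⟩ is an inner product exactly when A is positive definite.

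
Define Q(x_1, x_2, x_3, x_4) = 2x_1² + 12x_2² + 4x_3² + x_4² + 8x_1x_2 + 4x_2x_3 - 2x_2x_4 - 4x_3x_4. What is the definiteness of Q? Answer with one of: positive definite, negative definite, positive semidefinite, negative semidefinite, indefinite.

The symmetric matrix is A = [[2, 4, 0, 0], [4, 12, 2, -1], [0, 2, 4, -2], [0, -1, -2, 1]].
Row-reducing A symmetrically gives the diagonal entries 2, 4, 3, 0.
That gives 3 positive, 1 zero pivots.
Hence Q is positive semidefinite.

positive semidefinite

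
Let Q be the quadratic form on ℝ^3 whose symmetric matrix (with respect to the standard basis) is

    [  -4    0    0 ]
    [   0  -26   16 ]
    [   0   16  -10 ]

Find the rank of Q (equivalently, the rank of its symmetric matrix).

3

Symmetric row and column elimination reduces A to a congruent diagonal form with pivots -4, -26, -2/13.
So there are 3 negative pivots.
The rank is the number of nonzero pivots: 3.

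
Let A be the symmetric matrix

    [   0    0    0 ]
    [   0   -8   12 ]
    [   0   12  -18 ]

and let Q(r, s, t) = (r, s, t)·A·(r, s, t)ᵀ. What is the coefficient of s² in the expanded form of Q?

The coefficient of s² is the diagonal entry A[2,2] = -8.

-8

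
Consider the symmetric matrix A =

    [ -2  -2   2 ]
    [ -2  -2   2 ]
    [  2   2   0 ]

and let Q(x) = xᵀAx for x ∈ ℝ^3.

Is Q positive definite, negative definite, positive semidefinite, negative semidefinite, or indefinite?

Applying the same elementary operations to the rows and columns of A produces a congruent diagonal matrix with entries -2, 0, 2.
That gives 1 positive, 1 negative, 1 zero pivots.
Hence Q is indefinite.

indefinite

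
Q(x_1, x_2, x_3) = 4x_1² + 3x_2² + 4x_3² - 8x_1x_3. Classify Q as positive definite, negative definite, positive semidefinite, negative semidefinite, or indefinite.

positive semidefinite

The symmetric matrix is A = [[4, 0, -4], [0, 3, 0], [-4, 0, 4]].
Applying the same elementary operations to the rows and columns of A produces a congruent diagonal matrix with entries 4, 3, 0.
Counting signs: 2 positive, 1 zero.
Hence Q is positive semidefinite.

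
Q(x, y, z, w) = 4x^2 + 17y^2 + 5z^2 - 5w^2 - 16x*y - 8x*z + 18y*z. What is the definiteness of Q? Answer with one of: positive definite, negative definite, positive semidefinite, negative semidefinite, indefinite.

indefinite

Write A = [[4, -8, -4, 0], [-8, 17, 9, 0], [-4, 9, 5, 0], [0, 0, 0, -5]].
Applying the same elementary operations to the rows and columns of A produces a congruent diagonal matrix with entries 4, 1, 0, -5.
So there are 2 positive, 1 negative, 1 zero pivots.
Hence Q is indefinite.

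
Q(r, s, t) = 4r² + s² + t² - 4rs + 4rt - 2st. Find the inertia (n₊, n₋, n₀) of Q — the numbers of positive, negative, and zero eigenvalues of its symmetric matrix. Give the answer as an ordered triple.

(1, 0, 2)

Write A = [[4, -2, 2], [-2, 1, -1], [2, -1, 1]].
Applying the same elementary operations to the rows and columns of A produces a congruent diagonal matrix with entries 4, 0, 0.
Counting signs: 1 positive, 2 zero.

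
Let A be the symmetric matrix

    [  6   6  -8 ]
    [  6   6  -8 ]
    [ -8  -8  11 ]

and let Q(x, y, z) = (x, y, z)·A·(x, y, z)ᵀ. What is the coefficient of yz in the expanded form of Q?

-16

The coefficient of yz is A[2,3] + A[3,2] = 2·(-8) = -16.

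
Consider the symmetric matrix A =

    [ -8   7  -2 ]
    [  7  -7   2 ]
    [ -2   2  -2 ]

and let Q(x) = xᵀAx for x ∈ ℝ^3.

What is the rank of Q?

Applying the same elementary operations to the rows and columns of A produces a congruent diagonal matrix with entries -8, -7/8, -10/7.
That gives 3 negative pivots.
The rank is the number of nonzero pivots: 3.

3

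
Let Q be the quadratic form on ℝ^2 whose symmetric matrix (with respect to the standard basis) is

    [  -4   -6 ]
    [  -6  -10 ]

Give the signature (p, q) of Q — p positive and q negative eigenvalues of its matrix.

(0, 2)

Row-reducing A symmetrically gives the diagonal entries -4, -1.
So there are 2 negative pivots.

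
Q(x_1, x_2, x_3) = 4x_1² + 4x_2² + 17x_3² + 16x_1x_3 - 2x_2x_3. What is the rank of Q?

3

The associated matrix is A = [[4, 0, 8], [0, 4, -1], [8, -1, 17]].
Symmetric row and column elimination reduces A to a congruent diagonal form with pivots 4, 4, 3/4.
Counting signs: 3 positive.
The rank is the number of nonzero pivots: 3.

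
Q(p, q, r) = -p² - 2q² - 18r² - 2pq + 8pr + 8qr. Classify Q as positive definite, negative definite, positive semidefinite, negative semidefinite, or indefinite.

negative definite

The symmetric matrix of Q is A = [[-1, -1, 4], [-1, -2, 4], [4, 4, -18]].
Leading principal minors: Δ_1 = -1, Δ_2 = 1, Δ_3 = -2.
The signs alternate starting with Δ_1 < 0, so by Sylvester's criterion Q is negative definite.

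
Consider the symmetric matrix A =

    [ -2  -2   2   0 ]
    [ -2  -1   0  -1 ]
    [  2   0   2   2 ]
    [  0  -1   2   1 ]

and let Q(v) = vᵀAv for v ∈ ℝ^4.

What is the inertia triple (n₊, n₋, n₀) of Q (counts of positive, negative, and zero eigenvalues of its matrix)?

Congruent diagonalization of A (simultaneous row and column reduction) yields pivots -2, 1, 0, 0.
Counting signs: 1 positive, 1 negative, 2 zero.

(1, 1, 2)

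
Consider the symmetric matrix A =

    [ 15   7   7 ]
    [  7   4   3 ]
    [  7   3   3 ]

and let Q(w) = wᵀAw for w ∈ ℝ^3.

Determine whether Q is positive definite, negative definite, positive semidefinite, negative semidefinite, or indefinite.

indefinite

Symmetric row and column elimination reduces A to a congruent diagonal form with pivots 15, 11/15, -4/11.
So there are 2 positive, 1 negative pivots.
Hence Q is indefinite.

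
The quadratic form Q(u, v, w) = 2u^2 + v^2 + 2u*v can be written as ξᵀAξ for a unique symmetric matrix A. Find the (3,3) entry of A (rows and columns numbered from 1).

The coefficient of w^2 in Q is 0, and that is exactly A[3,3].

0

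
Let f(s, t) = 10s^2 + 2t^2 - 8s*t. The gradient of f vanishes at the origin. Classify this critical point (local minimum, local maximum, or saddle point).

local minimum

The Hessian at the origin is H = [[20, -8], [-8, 4]].
det H = 20·4 − (-8)² = 16 > 0 and H[1,1] = 20 > 0, so H is positive definite.
Therefore the origin is a local minimum.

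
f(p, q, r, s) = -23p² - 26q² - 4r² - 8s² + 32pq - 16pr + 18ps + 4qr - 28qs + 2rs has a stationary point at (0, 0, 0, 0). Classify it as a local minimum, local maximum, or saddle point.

local maximum

The Hessian at the origin is H = [[-46, 32, -16, 18], [32, -52, 4, -28], [-16, 4, -8, 2], [18, -28, 2, -16]].
An LDLᵀ factorisation of H has diagonal entries -46, -684/23, -124/171, -15/31.
So there are 4 negative pivots.
H is negative definite, so the origin is a strict local maximum.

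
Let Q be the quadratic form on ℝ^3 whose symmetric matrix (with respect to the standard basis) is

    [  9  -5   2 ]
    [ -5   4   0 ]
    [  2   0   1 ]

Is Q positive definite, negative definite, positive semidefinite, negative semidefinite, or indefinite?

indefinite

Applying the same elementary operations to the rows and columns of A produces a congruent diagonal matrix with entries 9, 11/9, -5/11.
That gives 2 positive, 1 negative pivots.
Hence Q is indefinite.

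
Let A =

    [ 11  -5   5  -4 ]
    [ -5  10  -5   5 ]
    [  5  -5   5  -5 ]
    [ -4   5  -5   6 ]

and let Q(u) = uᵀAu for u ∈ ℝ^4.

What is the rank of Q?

Congruent diagonalization of A (simultaneous row and column reduction) yields pivots 11, 85/11, 30/17, 5/6.
Counting signs: 4 positive.
The rank is the number of nonzero pivots: 4.

4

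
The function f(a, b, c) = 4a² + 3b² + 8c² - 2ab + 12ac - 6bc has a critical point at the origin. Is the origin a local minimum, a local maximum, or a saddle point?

saddle point

The Hessian at the origin is H = [[8, -2, 12], [-2, 6, -6], [12, -6, 16]].
Applying the same elementary operations to the rows and columns of H produces a congruent diagonal matrix with entries 8, 11/2, -40/11.
So there are 2 positive, 1 negative pivots.
H is indefinite, so the origin is a saddle point.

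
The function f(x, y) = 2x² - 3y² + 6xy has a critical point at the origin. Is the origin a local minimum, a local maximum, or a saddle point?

The Hessian at the origin is H = [[4, 6], [6, -6]].
det H = 4·-6 − (6)² = -60 < 0, so H is indefinite.
Therefore the origin is a saddle point.

saddle point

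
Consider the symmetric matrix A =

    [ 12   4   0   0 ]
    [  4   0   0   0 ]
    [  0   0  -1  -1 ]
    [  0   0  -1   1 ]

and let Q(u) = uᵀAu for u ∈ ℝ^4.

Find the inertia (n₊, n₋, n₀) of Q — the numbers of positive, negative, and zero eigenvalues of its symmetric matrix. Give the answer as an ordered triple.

Row-reducing A symmetrically gives the diagonal entries 12, -4/3, -1, 2.
So there are 2 positive, 2 negative pivots.

(2, 2, 0)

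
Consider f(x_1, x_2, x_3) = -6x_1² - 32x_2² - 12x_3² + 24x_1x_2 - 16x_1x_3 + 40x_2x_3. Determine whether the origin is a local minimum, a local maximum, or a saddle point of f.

The Hessian at the origin is H = [[-12, 24, -16], [24, -64, 40], [-16, 40, -24]].
Symmetric row and column elimination reduces H to a congruent diagonal form with pivots -12, -16, 4/3.
Counting signs: 1 positive, 2 negative.
H is indefinite, so the origin is a saddle point.

saddle point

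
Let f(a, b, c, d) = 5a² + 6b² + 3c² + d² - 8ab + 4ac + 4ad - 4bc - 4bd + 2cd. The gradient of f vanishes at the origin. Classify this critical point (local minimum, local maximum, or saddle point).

The Hessian at the origin is H = [[10, -8, 4, 4], [-8, 12, -4, -4], [4, -4, 6, 2], [4, -4, 2, 2]].
Congruent diagonalization of H (simultaneous row and column reduction) yields pivots 10, 28/5, 30/7, 4/15.
Counting signs: 4 positive.
H is positive definite, so the origin is a strict local minimum.

local minimum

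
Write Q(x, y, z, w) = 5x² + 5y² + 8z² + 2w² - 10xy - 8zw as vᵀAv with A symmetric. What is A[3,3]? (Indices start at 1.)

The coefficient of z² in Q is 8, and that is exactly A[3,3].

8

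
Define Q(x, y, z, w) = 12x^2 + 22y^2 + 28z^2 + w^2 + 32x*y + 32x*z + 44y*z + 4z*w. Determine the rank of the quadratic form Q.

The associated matrix is A = [[12, 16, 16, 0], [16, 22, 22, 0], [16, 22, 28, 2], [0, 0, 2, 1]].
Congruent diagonalization of A (simultaneous row and column reduction) yields pivots 12, 2/3, 6, 1/3.
So there are 4 positive pivots.
The rank is the number of nonzero pivots: 4.

4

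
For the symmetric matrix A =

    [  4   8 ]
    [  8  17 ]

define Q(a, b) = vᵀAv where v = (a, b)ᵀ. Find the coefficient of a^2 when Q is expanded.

4

The coefficient of a^2 is the diagonal entry A[1,1] = 4.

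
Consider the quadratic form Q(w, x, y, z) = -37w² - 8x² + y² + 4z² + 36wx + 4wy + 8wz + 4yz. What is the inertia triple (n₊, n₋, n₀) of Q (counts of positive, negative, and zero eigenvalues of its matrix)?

The symmetric matrix is A = [[-37, 18, 2, 4], [18, -8, 0, 0], [2, 0, 1, 2], [4, 0, 2, 4]].
Row-reducing A symmetrically gives the diagonal entries -37, 28/37, -1/7, 0.
That gives 1 positive, 2 negative, 1 zero pivots.

(1, 2, 1)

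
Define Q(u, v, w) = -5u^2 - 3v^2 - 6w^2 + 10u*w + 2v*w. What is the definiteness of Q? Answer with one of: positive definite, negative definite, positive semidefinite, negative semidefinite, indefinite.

The symmetric matrix of Q is A = [[-5, 0, 5], [0, -3, 1], [5, 1, -6]].
Leading principal minors: Δ_1 = -5, Δ_2 = 15, Δ_3 = -10.
The signs alternate starting with Δ_1 < 0, so by Sylvester's criterion Q is negative definite.

negative definite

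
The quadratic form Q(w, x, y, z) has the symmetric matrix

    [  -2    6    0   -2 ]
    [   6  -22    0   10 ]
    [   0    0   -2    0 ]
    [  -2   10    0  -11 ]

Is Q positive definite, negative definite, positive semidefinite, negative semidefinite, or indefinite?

Row-reducing A symmetrically gives the diagonal entries -2, -4, -2, -5.
So there are 4 negative pivots.
Hence Q is negative definite.

negative definite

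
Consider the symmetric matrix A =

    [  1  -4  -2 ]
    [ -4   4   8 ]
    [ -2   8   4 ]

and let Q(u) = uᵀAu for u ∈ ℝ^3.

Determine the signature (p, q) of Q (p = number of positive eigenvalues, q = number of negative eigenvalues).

Applying the same elementary operations to the rows and columns of A produces a congruent diagonal matrix with entries 1, -12, 0.
So there are 1 positive, 1 negative, 1 zero pivots.

(1, 1)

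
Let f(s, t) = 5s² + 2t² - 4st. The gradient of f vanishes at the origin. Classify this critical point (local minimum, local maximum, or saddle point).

local minimum

The Hessian at the origin is H = [[10, -4], [-4, 4]].
det H = 10·4 − (-4)² = 24 > 0 and H[1,1] = 10 > 0, so H is positive definite.
Therefore the origin is a local minimum.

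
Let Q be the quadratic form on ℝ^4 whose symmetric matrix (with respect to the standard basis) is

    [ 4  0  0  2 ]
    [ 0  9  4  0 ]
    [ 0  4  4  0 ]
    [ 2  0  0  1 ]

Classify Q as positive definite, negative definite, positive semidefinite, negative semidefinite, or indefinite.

Row-reducing A symmetrically gives the diagonal entries 4, 9, 20/9, 0.
That gives 3 positive, 1 zero pivots.
Hence Q is positive semidefinite.

positive semidefinite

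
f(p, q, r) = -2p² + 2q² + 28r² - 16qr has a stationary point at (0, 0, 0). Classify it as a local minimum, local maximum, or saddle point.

saddle point

The Hessian at the origin is H = [[-4, 0, 0], [0, 4, -16], [0, -16, 56]].
Applying the same elementary operations to the rows and columns of H produces a congruent diagonal matrix with entries -4, 4, -8.
Counting signs: 1 positive, 2 negative.
H is indefinite, so the origin is a saddle point.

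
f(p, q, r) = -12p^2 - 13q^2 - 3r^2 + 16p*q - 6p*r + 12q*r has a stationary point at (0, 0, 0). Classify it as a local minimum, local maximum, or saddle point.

The Hessian at the origin is H = [[-24, 16, -6], [16, -26, 12], [-6, 12, -6]].
Applying the same elementary operations to the rows and columns of H produces a congruent diagonal matrix with entries -24, -46/3, -15/46.
So there are 3 negative pivots.
H is negative definite, so the origin is a strict local maximum.

local maximum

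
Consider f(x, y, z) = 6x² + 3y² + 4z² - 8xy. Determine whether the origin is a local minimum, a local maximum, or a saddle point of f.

The Hessian at the origin is H = [[12, -8, 0], [-8, 6, 0], [0, 0, 8]].
Row-reducing H symmetrically gives the diagonal entries 12, 2/3, 8.
That gives 3 positive pivots.
H is positive definite, so the origin is a strict local minimum.

local minimum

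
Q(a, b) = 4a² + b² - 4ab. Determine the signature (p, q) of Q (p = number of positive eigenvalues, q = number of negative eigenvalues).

(1, 0)

The associated matrix is A = [[4, -2], [-2, 1]].
Applying the same elementary operations to the rows and columns of A produces a congruent diagonal matrix with entries 4, 0.
Counting signs: 1 positive, 1 zero.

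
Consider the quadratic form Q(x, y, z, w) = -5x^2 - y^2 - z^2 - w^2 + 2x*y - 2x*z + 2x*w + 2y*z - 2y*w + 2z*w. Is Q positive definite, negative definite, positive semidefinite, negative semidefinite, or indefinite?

The associated matrix is A = [[-5, 1, -1, 1], [1, -1, 1, -1], [-1, 1, -1, 1], [1, -1, 1, -1]].
Applying the same elementary operations to the rows and columns of A produces a congruent diagonal matrix with entries -5, -4/5, 0, 0.
That gives 2 negative, 2 zero pivots.
Hence Q is negative semidefinite.

negative semidefinite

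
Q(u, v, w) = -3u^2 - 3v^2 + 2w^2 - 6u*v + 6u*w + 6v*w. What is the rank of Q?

The symmetric matrix is A = [[-3, -3, 3], [-3, -3, 3], [3, 3, 2]].
Symmetric row and column elimination reduces A to a congruent diagonal form with pivots -3, 0, 5.
So there are 1 positive, 1 negative, 1 zero pivots.
The rank is the number of nonzero pivots: 2.

2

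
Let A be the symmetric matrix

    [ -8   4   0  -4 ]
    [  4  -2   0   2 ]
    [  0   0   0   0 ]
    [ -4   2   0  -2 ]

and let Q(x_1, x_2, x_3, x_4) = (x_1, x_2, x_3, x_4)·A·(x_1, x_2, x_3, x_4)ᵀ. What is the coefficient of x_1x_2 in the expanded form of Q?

The coefficient of x_1x_2 is A[1,2] + A[2,1] = 2·4 = 8.

8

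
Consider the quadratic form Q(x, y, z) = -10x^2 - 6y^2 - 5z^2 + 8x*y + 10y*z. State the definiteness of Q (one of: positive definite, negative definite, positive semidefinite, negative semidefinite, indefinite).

The associated matrix is A = [[-10, 4, 0], [4, -6, 5], [0, 5, -5]].
An LDLᵀ factorisation of A has diagonal entries -10, -22/5, 15/22.
So there are 1 positive, 2 negative pivots.
Hence Q is indefinite.

indefinite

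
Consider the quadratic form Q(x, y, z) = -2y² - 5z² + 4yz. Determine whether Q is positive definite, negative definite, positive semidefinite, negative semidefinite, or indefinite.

The symmetric matrix is A = [[0, 0, 0], [0, -2, 2], [0, 2, -5]].
Congruent diagonalization of A (simultaneous row and column reduction) yields pivots 0, -2, -3.
That gives 2 negative, 1 zero pivots.
Hence Q is negative semidefinite.

negative semidefinite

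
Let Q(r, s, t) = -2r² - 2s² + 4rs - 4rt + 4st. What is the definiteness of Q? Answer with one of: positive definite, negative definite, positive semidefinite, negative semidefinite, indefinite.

indefinite

The symmetric matrix is A = [[-2, 2, -2], [2, -2, 2], [-2, 2, 0]].
Row-reducing A symmetrically gives the diagonal entries -2, 0, 2.
So there are 1 positive, 1 negative, 1 zero pivots.
Hence Q is indefinite.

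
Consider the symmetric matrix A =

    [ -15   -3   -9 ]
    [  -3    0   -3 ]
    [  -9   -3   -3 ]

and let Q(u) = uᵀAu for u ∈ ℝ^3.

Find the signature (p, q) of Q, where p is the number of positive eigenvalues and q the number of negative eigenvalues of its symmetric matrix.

Symmetric row and column elimination reduces A to a congruent diagonal form with pivots -15, 3/5, 0.
That gives 1 positive, 1 negative, 1 zero pivots.

(1, 1)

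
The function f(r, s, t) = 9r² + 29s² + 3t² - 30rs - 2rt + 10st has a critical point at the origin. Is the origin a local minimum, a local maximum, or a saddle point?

local minimum

The Hessian at the origin is H = [[18, -30, -2], [-30, 58, 10], [-2, 10, 6]].
Row-reducing H symmetrically gives the diagonal entries 18, 8, 2/9.
So there are 3 positive pivots.
H is positive definite, so the origin is a strict local minimum.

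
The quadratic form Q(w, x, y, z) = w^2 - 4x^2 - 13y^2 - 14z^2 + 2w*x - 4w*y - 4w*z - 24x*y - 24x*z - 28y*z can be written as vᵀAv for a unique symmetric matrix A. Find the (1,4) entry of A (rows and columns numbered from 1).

-2

The coefficient of w·z in Q is -4. For a symmetric A this equals A[1,4] + A[4,1] = 2·A[1,4].
So A[1,4] = -4/2 = -2.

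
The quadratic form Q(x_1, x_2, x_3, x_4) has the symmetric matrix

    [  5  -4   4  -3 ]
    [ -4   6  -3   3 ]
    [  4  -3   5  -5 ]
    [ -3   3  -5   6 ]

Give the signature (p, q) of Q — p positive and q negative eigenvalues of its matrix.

(4, 0)

Symmetric row and column elimination reduces A to a congruent diagonal form with pivots 5, 14/5, 25/14, 4/25.
Counting signs: 4 positive.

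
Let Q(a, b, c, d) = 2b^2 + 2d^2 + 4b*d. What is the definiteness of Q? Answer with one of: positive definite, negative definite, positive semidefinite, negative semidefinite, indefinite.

The associated matrix is A = [[0, 0, 0, 0], [0, 2, 0, 2], [0, 0, 0, 0], [0, 2, 0, 2]].
Congruent diagonalization of A (simultaneous row and column reduction) yields pivots 0, 2, 0, 0.
That gives 1 positive, 3 zero pivots.
Hence Q is positive semidefinite.

positive semidefinite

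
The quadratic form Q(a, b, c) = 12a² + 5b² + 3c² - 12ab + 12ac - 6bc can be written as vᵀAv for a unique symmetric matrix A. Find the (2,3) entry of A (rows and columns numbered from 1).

-3

The coefficient of b·c in Q is -6. For a symmetric A this equals A[2,3] + A[3,2] = 2·A[2,3].
So A[2,3] = -6/2 = -3.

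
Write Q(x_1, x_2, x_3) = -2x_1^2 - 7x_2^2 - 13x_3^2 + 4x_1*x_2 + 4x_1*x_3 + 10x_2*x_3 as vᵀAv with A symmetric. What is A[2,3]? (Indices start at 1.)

The coefficient of x_2·x_3 in Q is 10. For a symmetric A this equals A[2,3] + A[3,2] = 2·A[2,3].
So A[2,3] = 10/2 = 5.

5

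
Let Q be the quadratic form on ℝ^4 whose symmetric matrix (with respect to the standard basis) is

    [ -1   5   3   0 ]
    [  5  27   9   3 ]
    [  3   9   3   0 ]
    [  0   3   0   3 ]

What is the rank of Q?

4

An LDLᵀ factorisation of A has diagonal entries -1, 52, 12/13, 3/4.
That gives 3 positive, 1 negative pivots.
The rank is the number of nonzero pivots: 4.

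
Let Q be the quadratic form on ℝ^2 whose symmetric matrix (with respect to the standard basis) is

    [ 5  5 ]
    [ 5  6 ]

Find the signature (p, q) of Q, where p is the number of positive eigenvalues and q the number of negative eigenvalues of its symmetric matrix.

(2, 0)

An LDLᵀ factorisation of A has diagonal entries 5, 1.
Counting signs: 2 positive.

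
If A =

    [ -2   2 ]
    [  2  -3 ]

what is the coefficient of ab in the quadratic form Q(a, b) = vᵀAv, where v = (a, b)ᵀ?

4

The coefficient of ab is A[1,2] + A[2,1] = 2·2 = 4.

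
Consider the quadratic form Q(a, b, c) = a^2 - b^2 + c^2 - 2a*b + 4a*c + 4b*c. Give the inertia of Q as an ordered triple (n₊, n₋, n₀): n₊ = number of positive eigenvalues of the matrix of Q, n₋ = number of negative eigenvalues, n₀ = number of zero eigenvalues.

Write A = [[1, -1, 2], [-1, -1, 2], [2, 2, 1]].
Symmetric row and column elimination reduces A to a congruent diagonal form with pivots 1, -2, 5.
That gives 2 positive, 1 negative pivots.

(2, 1, 0)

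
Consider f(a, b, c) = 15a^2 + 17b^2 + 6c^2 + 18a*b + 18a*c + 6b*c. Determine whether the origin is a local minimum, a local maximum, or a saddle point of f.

The Hessian at the origin is H = [[30, 18, 18], [18, 34, 6], [18, 6, 12]].
Applying the same elementary operations to the rows and columns of H produces a congruent diagonal matrix with entries 30, 116/5, 6/29.
Counting signs: 3 positive.
H is positive definite, so the origin is a strict local minimum.

local minimum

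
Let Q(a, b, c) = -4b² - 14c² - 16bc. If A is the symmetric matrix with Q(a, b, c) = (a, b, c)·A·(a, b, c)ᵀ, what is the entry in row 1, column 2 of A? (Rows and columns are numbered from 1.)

The coefficient of a·b in Q is 0. For a symmetric A this equals A[1,2] + A[2,1] = 2·A[1,2].
So A[1,2] = 0/2 = 0.

0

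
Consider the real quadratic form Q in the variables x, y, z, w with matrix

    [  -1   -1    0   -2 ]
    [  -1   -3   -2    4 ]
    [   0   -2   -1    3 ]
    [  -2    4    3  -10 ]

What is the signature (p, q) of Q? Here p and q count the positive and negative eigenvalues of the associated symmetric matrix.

Applying the same elementary operations to the rows and columns of A produces a congruent diagonal matrix with entries -1, -2, 1, 3.
That gives 2 positive, 2 negative pivots.

(2, 2)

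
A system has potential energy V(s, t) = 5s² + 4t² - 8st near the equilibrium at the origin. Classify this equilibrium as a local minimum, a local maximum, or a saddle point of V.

The Hessian at the origin is H = [[10, -8], [-8, 8]].
det H = 10·8 − (-8)² = 16 > 0 and H[1,1] = 10 > 0, so H is positive definite.
Therefore the origin is a local minimum.

local minimum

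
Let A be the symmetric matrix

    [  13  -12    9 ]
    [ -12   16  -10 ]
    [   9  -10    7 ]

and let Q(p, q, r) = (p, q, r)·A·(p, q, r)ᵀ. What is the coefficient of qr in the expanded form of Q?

-20

The coefficient of qr is A[2,3] + A[3,2] = 2·(-10) = -20.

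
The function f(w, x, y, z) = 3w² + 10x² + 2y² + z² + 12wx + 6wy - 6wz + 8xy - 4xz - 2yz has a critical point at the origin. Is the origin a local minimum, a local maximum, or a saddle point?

The Hessian at the origin is H = [[6, 12, 6, -6], [12, 20, 8, -4], [6, 8, 4, -2], [-6, -4, -2, 2]].
Congruent diagonalization of H (simultaneous row and column reduction) yields pivots 6, -4, 2, 4.
Counting signs: 3 positive, 1 negative.
H is indefinite, so the origin is a saddle point.

saddle point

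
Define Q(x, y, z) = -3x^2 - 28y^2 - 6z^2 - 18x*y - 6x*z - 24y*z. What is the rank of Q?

3

The symmetric matrix is A = [[-3, -9, -3], [-9, -28, -12], [-3, -12, -6]].
Symmetric row and column elimination reduces A to a congruent diagonal form with pivots -3, -1, 6.
So there are 1 positive, 2 negative pivots.
The rank is the number of nonzero pivots: 3.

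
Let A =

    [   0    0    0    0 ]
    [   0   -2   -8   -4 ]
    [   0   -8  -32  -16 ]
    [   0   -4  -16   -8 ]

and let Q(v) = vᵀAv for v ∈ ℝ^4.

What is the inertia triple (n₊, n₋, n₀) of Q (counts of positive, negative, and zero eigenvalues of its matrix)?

Row-reducing A symmetrically gives the diagonal entries 0, -2, 0, 0.
Counting signs: 1 negative, 3 zero.

(0, 1, 3)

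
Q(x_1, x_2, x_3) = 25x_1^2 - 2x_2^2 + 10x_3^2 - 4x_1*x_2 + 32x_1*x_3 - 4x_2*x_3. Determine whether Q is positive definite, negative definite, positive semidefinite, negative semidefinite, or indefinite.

indefinite

The symmetric matrix is A = [[25, -2, 16], [-2, -2, -2], [16, -2, 10]].
Symmetric row and column elimination reduces A to a congruent diagonal form with pivots 25, -54/25, 0.
So there are 1 positive, 1 negative, 1 zero pivots.
Hence Q is indefinite.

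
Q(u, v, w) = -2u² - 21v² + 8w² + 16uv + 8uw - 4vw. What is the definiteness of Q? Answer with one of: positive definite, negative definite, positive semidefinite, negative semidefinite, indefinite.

Write A = [[-2, 8, 4], [8, -21, -2], [4, -2, 8]].
Applying the same elementary operations to the rows and columns of A produces a congruent diagonal matrix with entries -2, 11, -20/11.
So there are 1 positive, 2 negative pivots.
Hence Q is indefinite.

indefinite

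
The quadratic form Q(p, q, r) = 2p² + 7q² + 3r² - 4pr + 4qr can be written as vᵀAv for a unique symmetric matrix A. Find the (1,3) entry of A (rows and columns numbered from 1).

The coefficient of p·r in Q is -4. For a symmetric A this equals A[1,3] + A[3,1] = 2·A[1,3].
So A[1,3] = -4/2 = -2.

-2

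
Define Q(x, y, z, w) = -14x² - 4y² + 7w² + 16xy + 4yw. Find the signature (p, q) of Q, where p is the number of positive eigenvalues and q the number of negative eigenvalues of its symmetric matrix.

(1, 1)

The symmetric matrix is A = [[-14, 8, 0, 0], [8, -4, 0, 2], [0, 0, 0, 0], [0, 2, 0, 7]].
Symmetric row and column elimination reduces A to a congruent diagonal form with pivots -14, 4/7, 0, 0.
That gives 1 positive, 1 negative, 2 zero pivots.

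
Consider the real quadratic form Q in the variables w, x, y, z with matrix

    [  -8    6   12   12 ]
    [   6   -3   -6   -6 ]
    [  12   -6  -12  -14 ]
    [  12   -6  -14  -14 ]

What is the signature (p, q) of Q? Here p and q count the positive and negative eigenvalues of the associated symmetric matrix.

(2, 2)

By Sylvester's law of inertia any congruent diagonalization of A has 2 positive, 2 negative and 0 zero entries.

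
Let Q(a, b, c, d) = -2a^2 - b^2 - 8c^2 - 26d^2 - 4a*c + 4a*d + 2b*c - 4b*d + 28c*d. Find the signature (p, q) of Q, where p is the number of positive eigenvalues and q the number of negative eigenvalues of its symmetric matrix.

(0, 3)

Write A = [[-2, 0, -2, 2], [0, -1, 1, -2], [-2, 1, -8, 14], [2, -2, 14, -26]].
Applying the same elementary operations to the rows and columns of A produces a congruent diagonal matrix with entries -2, -1, -5, 0.
Counting signs: 3 negative, 1 zero.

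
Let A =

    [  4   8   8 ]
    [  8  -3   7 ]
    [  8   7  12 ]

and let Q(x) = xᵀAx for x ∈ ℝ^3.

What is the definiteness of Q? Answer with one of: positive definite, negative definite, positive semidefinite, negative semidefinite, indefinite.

indefinite

Symmetric row and column elimination reduces A to a congruent diagonal form with pivots 4, -19, 5/19.
Counting signs: 2 positive, 1 negative.
Hence Q is indefinite.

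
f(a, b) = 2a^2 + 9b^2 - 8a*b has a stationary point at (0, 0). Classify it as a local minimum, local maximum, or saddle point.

local minimum

The Hessian at the origin is H = [[4, -8], [-8, 18]].
det H = 4·18 − (-8)² = 8 > 0 and H[1,1] = 4 > 0, so H is positive definite.
Therefore the origin is a local minimum.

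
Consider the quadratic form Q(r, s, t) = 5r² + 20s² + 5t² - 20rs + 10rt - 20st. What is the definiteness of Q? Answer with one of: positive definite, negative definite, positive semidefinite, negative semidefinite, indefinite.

positive semidefinite

The associated matrix is A = [[5, -10, 5], [-10, 20, -10], [5, -10, 5]].
Row-reducing A symmetrically gives the diagonal entries 5, 0, 0.
Counting signs: 1 positive, 2 zero.
Hence Q is positive semidefinite.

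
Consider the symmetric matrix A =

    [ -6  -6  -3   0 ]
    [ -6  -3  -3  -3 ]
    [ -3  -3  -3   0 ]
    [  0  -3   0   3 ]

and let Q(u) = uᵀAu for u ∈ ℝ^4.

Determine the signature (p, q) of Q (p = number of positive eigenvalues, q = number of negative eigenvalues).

(1, 2)

Row-reducing A symmetrically gives the diagonal entries -6, 3, -3/2, 0.
So there are 1 positive, 2 negative, 1 zero pivots.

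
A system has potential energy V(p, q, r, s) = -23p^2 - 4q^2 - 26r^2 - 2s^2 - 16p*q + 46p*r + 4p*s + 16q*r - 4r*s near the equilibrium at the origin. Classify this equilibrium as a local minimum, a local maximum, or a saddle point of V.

local maximum

The Hessian at the origin is H = [[-46, -16, 46, 4], [-16, -8, 16, 0], [46, 16, -52, -4], [4, 0, -4, -4]].
An LDLᵀ factorisation of H has diagonal entries -46, -56/23, -6, -20/7.
Counting signs: 4 negative.
H is negative definite, so the origin is a strict local maximum.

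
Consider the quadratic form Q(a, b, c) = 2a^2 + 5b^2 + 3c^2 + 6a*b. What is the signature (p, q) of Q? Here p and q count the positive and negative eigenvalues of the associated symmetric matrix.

(3, 0)

The associated matrix is A = [[2, 3, 0], [3, 5, 0], [0, 0, 3]].
Congruent diagonalization of A (simultaneous row and column reduction) yields pivots 2, 1/2, 3.
That gives 3 positive pivots.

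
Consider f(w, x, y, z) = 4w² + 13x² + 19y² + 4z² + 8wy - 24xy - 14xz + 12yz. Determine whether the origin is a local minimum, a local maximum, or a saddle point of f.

The Hessian at the origin is H = [[8, 0, 8, 0], [0, 26, -24, -14], [8, -24, 38, 12], [0, -14, 12, 8]].
Row-reducing H symmetrically gives the diagonal entries 8, 26, 102/13, 6/17.
That gives 4 positive pivots.
H is positive definite, so the origin is a strict local minimum.

local minimum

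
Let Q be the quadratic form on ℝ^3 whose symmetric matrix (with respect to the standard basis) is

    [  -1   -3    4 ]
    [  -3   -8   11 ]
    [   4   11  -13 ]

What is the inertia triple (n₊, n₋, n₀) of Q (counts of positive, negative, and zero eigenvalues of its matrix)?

(2, 1, 0)

An LDLᵀ factorisation of A has diagonal entries -1, 1, 2.
That gives 2 positive, 1 negative pivots.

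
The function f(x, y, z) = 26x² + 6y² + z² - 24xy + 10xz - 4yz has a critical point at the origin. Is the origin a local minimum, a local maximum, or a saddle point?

The Hessian at the origin is H = [[52, -24, 10], [-24, 12, -4], [10, -4, 2]].
An LDLᵀ factorisation of H has diagonal entries 52, 12/13, -1/3.
That gives 2 positive, 1 negative pivots.
H is indefinite, so the origin is a saddle point.

saddle point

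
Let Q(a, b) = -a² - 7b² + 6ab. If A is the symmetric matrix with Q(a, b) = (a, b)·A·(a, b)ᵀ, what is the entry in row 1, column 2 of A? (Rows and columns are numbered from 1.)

3

The coefficient of a·b in Q is 6. For a symmetric A this equals A[1,2] + A[2,1] = 2·A[1,2].
So A[1,2] = 6/2 = 3.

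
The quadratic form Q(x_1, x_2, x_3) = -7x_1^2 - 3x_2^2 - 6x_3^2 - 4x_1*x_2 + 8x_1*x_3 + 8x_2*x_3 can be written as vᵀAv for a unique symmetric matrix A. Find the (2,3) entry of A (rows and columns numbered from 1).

4

The coefficient of x_2·x_3 in Q is 8. For a symmetric A this equals A[2,3] + A[3,2] = 2·A[2,3].
So A[2,3] = 8/2 = 4.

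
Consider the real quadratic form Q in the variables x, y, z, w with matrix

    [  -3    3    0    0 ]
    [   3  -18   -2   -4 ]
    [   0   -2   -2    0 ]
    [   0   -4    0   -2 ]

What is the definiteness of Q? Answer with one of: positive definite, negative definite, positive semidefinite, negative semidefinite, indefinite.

negative definite

Leading principal minors: Δ_1 = -3, Δ_2 = 45, Δ_3 = -78, Δ_4 = 60.
The signs alternate starting with Δ_1 < 0, so by Sylvester's criterion Q is negative definite.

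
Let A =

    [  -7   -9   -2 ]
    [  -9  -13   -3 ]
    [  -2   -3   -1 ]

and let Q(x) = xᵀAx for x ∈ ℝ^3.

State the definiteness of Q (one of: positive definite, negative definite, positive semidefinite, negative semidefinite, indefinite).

Leading principal minors: Δ_1 = -7, Δ_2 = 10, Δ_3 = -3.
The signs alternate starting with Δ_1 < 0, so by Sylvester's criterion Q is negative definite.

negative definite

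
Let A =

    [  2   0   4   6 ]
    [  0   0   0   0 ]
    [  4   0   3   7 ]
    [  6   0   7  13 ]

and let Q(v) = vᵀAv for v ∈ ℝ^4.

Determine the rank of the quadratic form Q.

2

Row-reducing A symmetrically gives the diagonal entries 2, 0, -5, 0.
That gives 1 positive, 1 negative, 2 zero pivots.
The rank is the number of nonzero pivots: 2.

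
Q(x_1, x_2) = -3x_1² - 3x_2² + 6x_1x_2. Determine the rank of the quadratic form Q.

Write A = [[-3, 3], [3, -3]].
Applying the same elementary operations to the rows and columns of A produces a congruent diagonal matrix with entries -3, 0.
That gives 1 negative, 1 zero pivots.
The rank is the number of nonzero pivots: 1.

1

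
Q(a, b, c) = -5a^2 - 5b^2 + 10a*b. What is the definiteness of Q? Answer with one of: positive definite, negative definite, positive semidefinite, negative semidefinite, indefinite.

negative semidefinite

The symmetric matrix is A = [[-5, 5, 0], [5, -5, 0], [0, 0, 0]].
Congruent diagonalization of A (simultaneous row and column reduction) yields pivots -5, 0, 0.
That gives 1 negative, 2 zero pivots.
Hence Q is negative semidefinite.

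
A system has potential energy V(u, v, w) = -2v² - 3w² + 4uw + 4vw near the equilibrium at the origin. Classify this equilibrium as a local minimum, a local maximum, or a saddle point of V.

saddle point

The Hessian at the origin is H = [[0, 0, 4], [0, -4, 4], [4, 4, -6]].
H is indefinite, so the origin is a saddle point.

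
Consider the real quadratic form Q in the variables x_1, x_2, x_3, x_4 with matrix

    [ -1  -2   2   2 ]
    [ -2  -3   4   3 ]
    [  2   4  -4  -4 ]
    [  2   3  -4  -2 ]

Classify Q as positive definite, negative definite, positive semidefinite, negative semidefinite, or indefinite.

Congruent diagonalization of A (simultaneous row and column reduction) yields pivots -1, 1, 0, 1.
Counting signs: 2 positive, 1 negative, 1 zero.
Hence Q is indefinite.

indefinite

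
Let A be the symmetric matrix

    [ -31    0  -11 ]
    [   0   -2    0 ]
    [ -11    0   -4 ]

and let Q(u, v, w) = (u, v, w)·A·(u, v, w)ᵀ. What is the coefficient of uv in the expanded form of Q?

0

The coefficient of uv is A[1,2] + A[2,1] = 2·0 = 0.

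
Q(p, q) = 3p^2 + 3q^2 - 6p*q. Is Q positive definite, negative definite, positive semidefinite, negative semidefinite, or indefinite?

The symmetric matrix is A = [[3, -3], [-3, 3]].
Symmetric row and column elimination reduces A to a congruent diagonal form with pivots 3, 0.
Counting signs: 1 positive, 1 zero.
Hence Q is positive semidefinite.

positive semidefinite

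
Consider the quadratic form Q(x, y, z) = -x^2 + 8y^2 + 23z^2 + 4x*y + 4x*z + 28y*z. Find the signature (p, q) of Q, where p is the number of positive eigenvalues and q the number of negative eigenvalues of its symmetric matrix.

(1, 1)

Write A = [[-1, 2, 2], [2, 8, 14], [2, 14, 23]].
Applying the same elementary operations to the rows and columns of A produces a congruent diagonal matrix with entries -1, 12, 0.
That gives 1 positive, 1 negative, 1 zero pivots.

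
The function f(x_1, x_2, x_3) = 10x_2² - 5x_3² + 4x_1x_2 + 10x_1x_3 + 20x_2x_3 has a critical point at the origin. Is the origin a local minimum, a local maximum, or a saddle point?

saddle point

The Hessian at the origin is H = [[0, 4, 10], [4, 20, 20], [10, 20, -10]].
H is indefinite, so the origin is a saddle point.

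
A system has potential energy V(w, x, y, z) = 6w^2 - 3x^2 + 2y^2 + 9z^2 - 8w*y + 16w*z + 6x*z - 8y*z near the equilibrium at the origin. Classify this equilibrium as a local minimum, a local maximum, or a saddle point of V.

saddle point

The Hessian at the origin is H = [[12, 0, -8, 16], [0, -6, 0, 6], [-8, 0, 4, -8], [16, 6, -8, 18]].
Row-reducing H symmetrically gives the diagonal entries 12, -6, -4/3, 8.
Counting signs: 2 positive, 2 negative.
H is indefinite, so the origin is a saddle point.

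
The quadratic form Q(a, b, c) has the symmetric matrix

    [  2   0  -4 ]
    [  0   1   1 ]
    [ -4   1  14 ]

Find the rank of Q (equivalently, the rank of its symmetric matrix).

3

An LDLᵀ factorisation of A has diagonal entries 2, 1, 5.
That gives 3 positive pivots.
The rank is the number of nonzero pivots: 3.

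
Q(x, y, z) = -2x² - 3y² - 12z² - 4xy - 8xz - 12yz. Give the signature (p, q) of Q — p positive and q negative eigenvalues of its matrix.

Write A = [[-2, -2, -4], [-2, -3, -6], [-4, -6, -12]].
Congruent diagonalization of A (simultaneous row and column reduction) yields pivots -2, -1, 0.
Counting signs: 2 negative, 1 zero.

(0, 2)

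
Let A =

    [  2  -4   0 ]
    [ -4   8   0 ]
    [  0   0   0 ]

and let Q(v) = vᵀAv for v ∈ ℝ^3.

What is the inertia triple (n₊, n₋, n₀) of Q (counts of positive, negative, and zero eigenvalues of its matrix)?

Congruent diagonalization of A (simultaneous row and column reduction) yields pivots 2, 0, 0.
Counting signs: 1 positive, 2 zero.

(1, 0, 2)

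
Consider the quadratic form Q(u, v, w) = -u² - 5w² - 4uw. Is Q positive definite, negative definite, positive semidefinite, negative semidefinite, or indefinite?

The associated matrix is A = [[-1, 0, -2], [0, 0, 0], [-2, 0, -5]].
Applying the same elementary operations to the rows and columns of A produces a congruent diagonal matrix with entries -1, 0, -1.
That gives 2 negative, 1 zero pivots.
Hence Q is negative semidefinite.

negative semidefinite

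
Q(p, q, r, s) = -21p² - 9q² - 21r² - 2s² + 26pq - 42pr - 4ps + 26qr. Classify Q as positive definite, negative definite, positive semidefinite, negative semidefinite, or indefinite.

indefinite

The symmetric matrix is A = [[-21, 13, -21, -2], [13, -9, 13, 0], [-21, 13, -21, 0], [-2, 0, 0, -2]].
A is congruent to a diagonal matrix with 1 positive, 3 negative and 0 zero entries, so Q is indefinite.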